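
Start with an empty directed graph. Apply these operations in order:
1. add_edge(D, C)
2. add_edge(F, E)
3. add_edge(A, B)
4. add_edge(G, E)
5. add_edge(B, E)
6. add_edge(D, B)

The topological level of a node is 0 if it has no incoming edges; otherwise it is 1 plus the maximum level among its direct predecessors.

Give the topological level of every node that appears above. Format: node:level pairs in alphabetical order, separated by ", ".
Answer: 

Answer: A:0, B:1, C:1, D:0, E:2, F:0, G:0

Derivation:
Op 1: add_edge(D, C). Edges now: 1
Op 2: add_edge(F, E). Edges now: 2
Op 3: add_edge(A, B). Edges now: 3
Op 4: add_edge(G, E). Edges now: 4
Op 5: add_edge(B, E). Edges now: 5
Op 6: add_edge(D, B). Edges now: 6
Compute levels (Kahn BFS):
  sources (in-degree 0): A, D, F, G
  process A: level=0
    A->B: in-degree(B)=1, level(B)>=1
  process D: level=0
    D->B: in-degree(B)=0, level(B)=1, enqueue
    D->C: in-degree(C)=0, level(C)=1, enqueue
  process F: level=0
    F->E: in-degree(E)=2, level(E)>=1
  process G: level=0
    G->E: in-degree(E)=1, level(E)>=1
  process B: level=1
    B->E: in-degree(E)=0, level(E)=2, enqueue
  process C: level=1
  process E: level=2
All levels: A:0, B:1, C:1, D:0, E:2, F:0, G:0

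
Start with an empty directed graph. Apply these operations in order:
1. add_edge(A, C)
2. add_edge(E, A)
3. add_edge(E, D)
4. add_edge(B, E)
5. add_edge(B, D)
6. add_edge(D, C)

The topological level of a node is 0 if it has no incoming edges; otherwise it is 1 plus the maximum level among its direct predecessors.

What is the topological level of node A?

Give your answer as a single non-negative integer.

Answer: 2

Derivation:
Op 1: add_edge(A, C). Edges now: 1
Op 2: add_edge(E, A). Edges now: 2
Op 3: add_edge(E, D). Edges now: 3
Op 4: add_edge(B, E). Edges now: 4
Op 5: add_edge(B, D). Edges now: 5
Op 6: add_edge(D, C). Edges now: 6
Compute levels (Kahn BFS):
  sources (in-degree 0): B
  process B: level=0
    B->D: in-degree(D)=1, level(D)>=1
    B->E: in-degree(E)=0, level(E)=1, enqueue
  process E: level=1
    E->A: in-degree(A)=0, level(A)=2, enqueue
    E->D: in-degree(D)=0, level(D)=2, enqueue
  process A: level=2
    A->C: in-degree(C)=1, level(C)>=3
  process D: level=2
    D->C: in-degree(C)=0, level(C)=3, enqueue
  process C: level=3
All levels: A:2, B:0, C:3, D:2, E:1
level(A) = 2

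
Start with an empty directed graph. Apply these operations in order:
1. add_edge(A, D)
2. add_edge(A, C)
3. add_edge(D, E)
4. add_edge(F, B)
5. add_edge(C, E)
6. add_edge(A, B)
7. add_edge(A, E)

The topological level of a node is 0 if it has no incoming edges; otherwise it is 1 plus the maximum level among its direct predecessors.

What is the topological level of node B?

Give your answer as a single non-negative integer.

Answer: 1

Derivation:
Op 1: add_edge(A, D). Edges now: 1
Op 2: add_edge(A, C). Edges now: 2
Op 3: add_edge(D, E). Edges now: 3
Op 4: add_edge(F, B). Edges now: 4
Op 5: add_edge(C, E). Edges now: 5
Op 6: add_edge(A, B). Edges now: 6
Op 7: add_edge(A, E). Edges now: 7
Compute levels (Kahn BFS):
  sources (in-degree 0): A, F
  process A: level=0
    A->B: in-degree(B)=1, level(B)>=1
    A->C: in-degree(C)=0, level(C)=1, enqueue
    A->D: in-degree(D)=0, level(D)=1, enqueue
    A->E: in-degree(E)=2, level(E)>=1
  process F: level=0
    F->B: in-degree(B)=0, level(B)=1, enqueue
  process C: level=1
    C->E: in-degree(E)=1, level(E)>=2
  process D: level=1
    D->E: in-degree(E)=0, level(E)=2, enqueue
  process B: level=1
  process E: level=2
All levels: A:0, B:1, C:1, D:1, E:2, F:0
level(B) = 1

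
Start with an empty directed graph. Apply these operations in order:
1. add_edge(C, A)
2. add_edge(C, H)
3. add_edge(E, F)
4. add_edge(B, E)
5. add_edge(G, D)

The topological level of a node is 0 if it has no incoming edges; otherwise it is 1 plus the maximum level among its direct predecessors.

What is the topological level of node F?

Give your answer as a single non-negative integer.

Op 1: add_edge(C, A). Edges now: 1
Op 2: add_edge(C, H). Edges now: 2
Op 3: add_edge(E, F). Edges now: 3
Op 4: add_edge(B, E). Edges now: 4
Op 5: add_edge(G, D). Edges now: 5
Compute levels (Kahn BFS):
  sources (in-degree 0): B, C, G
  process B: level=0
    B->E: in-degree(E)=0, level(E)=1, enqueue
  process C: level=0
    C->A: in-degree(A)=0, level(A)=1, enqueue
    C->H: in-degree(H)=0, level(H)=1, enqueue
  process G: level=0
    G->D: in-degree(D)=0, level(D)=1, enqueue
  process E: level=1
    E->F: in-degree(F)=0, level(F)=2, enqueue
  process A: level=1
  process H: level=1
  process D: level=1
  process F: level=2
All levels: A:1, B:0, C:0, D:1, E:1, F:2, G:0, H:1
level(F) = 2

Answer: 2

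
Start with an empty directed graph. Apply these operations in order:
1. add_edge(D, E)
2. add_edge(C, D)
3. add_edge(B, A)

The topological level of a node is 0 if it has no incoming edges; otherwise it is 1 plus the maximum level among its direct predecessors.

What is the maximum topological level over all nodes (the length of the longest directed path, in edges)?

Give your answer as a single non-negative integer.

Answer: 2

Derivation:
Op 1: add_edge(D, E). Edges now: 1
Op 2: add_edge(C, D). Edges now: 2
Op 3: add_edge(B, A). Edges now: 3
Compute levels (Kahn BFS):
  sources (in-degree 0): B, C
  process B: level=0
    B->A: in-degree(A)=0, level(A)=1, enqueue
  process C: level=0
    C->D: in-degree(D)=0, level(D)=1, enqueue
  process A: level=1
  process D: level=1
    D->E: in-degree(E)=0, level(E)=2, enqueue
  process E: level=2
All levels: A:1, B:0, C:0, D:1, E:2
max level = 2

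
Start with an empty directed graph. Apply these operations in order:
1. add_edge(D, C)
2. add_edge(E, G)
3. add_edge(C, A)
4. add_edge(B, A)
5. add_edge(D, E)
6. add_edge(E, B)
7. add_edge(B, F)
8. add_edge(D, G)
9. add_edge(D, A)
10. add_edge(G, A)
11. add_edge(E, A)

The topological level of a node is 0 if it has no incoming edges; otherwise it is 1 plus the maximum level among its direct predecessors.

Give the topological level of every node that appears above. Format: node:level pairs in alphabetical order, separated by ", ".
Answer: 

Answer: A:3, B:2, C:1, D:0, E:1, F:3, G:2

Derivation:
Op 1: add_edge(D, C). Edges now: 1
Op 2: add_edge(E, G). Edges now: 2
Op 3: add_edge(C, A). Edges now: 3
Op 4: add_edge(B, A). Edges now: 4
Op 5: add_edge(D, E). Edges now: 5
Op 6: add_edge(E, B). Edges now: 6
Op 7: add_edge(B, F). Edges now: 7
Op 8: add_edge(D, G). Edges now: 8
Op 9: add_edge(D, A). Edges now: 9
Op 10: add_edge(G, A). Edges now: 10
Op 11: add_edge(E, A). Edges now: 11
Compute levels (Kahn BFS):
  sources (in-degree 0): D
  process D: level=0
    D->A: in-degree(A)=4, level(A)>=1
    D->C: in-degree(C)=0, level(C)=1, enqueue
    D->E: in-degree(E)=0, level(E)=1, enqueue
    D->G: in-degree(G)=1, level(G)>=1
  process C: level=1
    C->A: in-degree(A)=3, level(A)>=2
  process E: level=1
    E->A: in-degree(A)=2, level(A)>=2
    E->B: in-degree(B)=0, level(B)=2, enqueue
    E->G: in-degree(G)=0, level(G)=2, enqueue
  process B: level=2
    B->A: in-degree(A)=1, level(A)>=3
    B->F: in-degree(F)=0, level(F)=3, enqueue
  process G: level=2
    G->A: in-degree(A)=0, level(A)=3, enqueue
  process F: level=3
  process A: level=3
All levels: A:3, B:2, C:1, D:0, E:1, F:3, G:2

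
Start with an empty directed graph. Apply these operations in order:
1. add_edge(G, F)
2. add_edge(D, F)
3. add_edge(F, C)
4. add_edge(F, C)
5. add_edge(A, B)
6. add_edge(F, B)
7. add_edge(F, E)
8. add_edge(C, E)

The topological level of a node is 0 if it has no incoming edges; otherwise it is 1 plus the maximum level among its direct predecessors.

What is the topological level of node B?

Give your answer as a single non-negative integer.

Answer: 2

Derivation:
Op 1: add_edge(G, F). Edges now: 1
Op 2: add_edge(D, F). Edges now: 2
Op 3: add_edge(F, C). Edges now: 3
Op 4: add_edge(F, C) (duplicate, no change). Edges now: 3
Op 5: add_edge(A, B). Edges now: 4
Op 6: add_edge(F, B). Edges now: 5
Op 7: add_edge(F, E). Edges now: 6
Op 8: add_edge(C, E). Edges now: 7
Compute levels (Kahn BFS):
  sources (in-degree 0): A, D, G
  process A: level=0
    A->B: in-degree(B)=1, level(B)>=1
  process D: level=0
    D->F: in-degree(F)=1, level(F)>=1
  process G: level=0
    G->F: in-degree(F)=0, level(F)=1, enqueue
  process F: level=1
    F->B: in-degree(B)=0, level(B)=2, enqueue
    F->C: in-degree(C)=0, level(C)=2, enqueue
    F->E: in-degree(E)=1, level(E)>=2
  process B: level=2
  process C: level=2
    C->E: in-degree(E)=0, level(E)=3, enqueue
  process E: level=3
All levels: A:0, B:2, C:2, D:0, E:3, F:1, G:0
level(B) = 2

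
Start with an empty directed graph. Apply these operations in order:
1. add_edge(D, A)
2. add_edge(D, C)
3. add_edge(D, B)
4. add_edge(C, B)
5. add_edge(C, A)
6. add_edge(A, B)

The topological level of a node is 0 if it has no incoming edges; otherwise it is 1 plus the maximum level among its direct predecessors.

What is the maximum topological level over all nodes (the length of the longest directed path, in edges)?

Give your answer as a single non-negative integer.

Answer: 3

Derivation:
Op 1: add_edge(D, A). Edges now: 1
Op 2: add_edge(D, C). Edges now: 2
Op 3: add_edge(D, B). Edges now: 3
Op 4: add_edge(C, B). Edges now: 4
Op 5: add_edge(C, A). Edges now: 5
Op 6: add_edge(A, B). Edges now: 6
Compute levels (Kahn BFS):
  sources (in-degree 0): D
  process D: level=0
    D->A: in-degree(A)=1, level(A)>=1
    D->B: in-degree(B)=2, level(B)>=1
    D->C: in-degree(C)=0, level(C)=1, enqueue
  process C: level=1
    C->A: in-degree(A)=0, level(A)=2, enqueue
    C->B: in-degree(B)=1, level(B)>=2
  process A: level=2
    A->B: in-degree(B)=0, level(B)=3, enqueue
  process B: level=3
All levels: A:2, B:3, C:1, D:0
max level = 3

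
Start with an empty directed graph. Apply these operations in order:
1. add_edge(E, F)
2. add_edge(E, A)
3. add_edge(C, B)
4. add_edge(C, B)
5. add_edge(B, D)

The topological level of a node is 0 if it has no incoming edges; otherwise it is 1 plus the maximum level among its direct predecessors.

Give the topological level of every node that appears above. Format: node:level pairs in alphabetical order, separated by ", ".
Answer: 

Op 1: add_edge(E, F). Edges now: 1
Op 2: add_edge(E, A). Edges now: 2
Op 3: add_edge(C, B). Edges now: 3
Op 4: add_edge(C, B) (duplicate, no change). Edges now: 3
Op 5: add_edge(B, D). Edges now: 4
Compute levels (Kahn BFS):
  sources (in-degree 0): C, E
  process C: level=0
    C->B: in-degree(B)=0, level(B)=1, enqueue
  process E: level=0
    E->A: in-degree(A)=0, level(A)=1, enqueue
    E->F: in-degree(F)=0, level(F)=1, enqueue
  process B: level=1
    B->D: in-degree(D)=0, level(D)=2, enqueue
  process A: level=1
  process F: level=1
  process D: level=2
All levels: A:1, B:1, C:0, D:2, E:0, F:1

Answer: A:1, B:1, C:0, D:2, E:0, F:1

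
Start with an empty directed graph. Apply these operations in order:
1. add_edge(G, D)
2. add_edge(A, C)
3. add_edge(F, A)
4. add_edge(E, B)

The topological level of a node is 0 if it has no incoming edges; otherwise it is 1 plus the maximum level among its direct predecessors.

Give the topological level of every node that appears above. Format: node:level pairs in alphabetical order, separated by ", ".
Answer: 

Answer: A:1, B:1, C:2, D:1, E:0, F:0, G:0

Derivation:
Op 1: add_edge(G, D). Edges now: 1
Op 2: add_edge(A, C). Edges now: 2
Op 3: add_edge(F, A). Edges now: 3
Op 4: add_edge(E, B). Edges now: 4
Compute levels (Kahn BFS):
  sources (in-degree 0): E, F, G
  process E: level=0
    E->B: in-degree(B)=0, level(B)=1, enqueue
  process F: level=0
    F->A: in-degree(A)=0, level(A)=1, enqueue
  process G: level=0
    G->D: in-degree(D)=0, level(D)=1, enqueue
  process B: level=1
  process A: level=1
    A->C: in-degree(C)=0, level(C)=2, enqueue
  process D: level=1
  process C: level=2
All levels: A:1, B:1, C:2, D:1, E:0, F:0, G:0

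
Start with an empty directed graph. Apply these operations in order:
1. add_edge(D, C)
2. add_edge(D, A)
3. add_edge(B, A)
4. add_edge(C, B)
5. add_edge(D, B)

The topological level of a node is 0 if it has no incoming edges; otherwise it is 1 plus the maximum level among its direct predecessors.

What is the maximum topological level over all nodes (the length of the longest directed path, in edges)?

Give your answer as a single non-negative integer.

Op 1: add_edge(D, C). Edges now: 1
Op 2: add_edge(D, A). Edges now: 2
Op 3: add_edge(B, A). Edges now: 3
Op 4: add_edge(C, B). Edges now: 4
Op 5: add_edge(D, B). Edges now: 5
Compute levels (Kahn BFS):
  sources (in-degree 0): D
  process D: level=0
    D->A: in-degree(A)=1, level(A)>=1
    D->B: in-degree(B)=1, level(B)>=1
    D->C: in-degree(C)=0, level(C)=1, enqueue
  process C: level=1
    C->B: in-degree(B)=0, level(B)=2, enqueue
  process B: level=2
    B->A: in-degree(A)=0, level(A)=3, enqueue
  process A: level=3
All levels: A:3, B:2, C:1, D:0
max level = 3

Answer: 3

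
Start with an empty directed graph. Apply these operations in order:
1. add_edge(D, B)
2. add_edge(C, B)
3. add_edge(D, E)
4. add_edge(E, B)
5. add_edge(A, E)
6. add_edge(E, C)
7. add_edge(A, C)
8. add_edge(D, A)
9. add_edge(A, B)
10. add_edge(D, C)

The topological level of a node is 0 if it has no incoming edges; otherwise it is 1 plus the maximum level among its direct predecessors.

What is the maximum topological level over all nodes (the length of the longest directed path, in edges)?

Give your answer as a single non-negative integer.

Answer: 4

Derivation:
Op 1: add_edge(D, B). Edges now: 1
Op 2: add_edge(C, B). Edges now: 2
Op 3: add_edge(D, E). Edges now: 3
Op 4: add_edge(E, B). Edges now: 4
Op 5: add_edge(A, E). Edges now: 5
Op 6: add_edge(E, C). Edges now: 6
Op 7: add_edge(A, C). Edges now: 7
Op 8: add_edge(D, A). Edges now: 8
Op 9: add_edge(A, B). Edges now: 9
Op 10: add_edge(D, C). Edges now: 10
Compute levels (Kahn BFS):
  sources (in-degree 0): D
  process D: level=0
    D->A: in-degree(A)=0, level(A)=1, enqueue
    D->B: in-degree(B)=3, level(B)>=1
    D->C: in-degree(C)=2, level(C)>=1
    D->E: in-degree(E)=1, level(E)>=1
  process A: level=1
    A->B: in-degree(B)=2, level(B)>=2
    A->C: in-degree(C)=1, level(C)>=2
    A->E: in-degree(E)=0, level(E)=2, enqueue
  process E: level=2
    E->B: in-degree(B)=1, level(B)>=3
    E->C: in-degree(C)=0, level(C)=3, enqueue
  process C: level=3
    C->B: in-degree(B)=0, level(B)=4, enqueue
  process B: level=4
All levels: A:1, B:4, C:3, D:0, E:2
max level = 4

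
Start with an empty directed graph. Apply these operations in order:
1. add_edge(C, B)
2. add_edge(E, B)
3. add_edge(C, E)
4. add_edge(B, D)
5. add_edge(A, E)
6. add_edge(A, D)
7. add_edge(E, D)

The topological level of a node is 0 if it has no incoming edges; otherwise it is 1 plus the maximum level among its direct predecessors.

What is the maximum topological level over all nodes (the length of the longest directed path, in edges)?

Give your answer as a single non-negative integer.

Op 1: add_edge(C, B). Edges now: 1
Op 2: add_edge(E, B). Edges now: 2
Op 3: add_edge(C, E). Edges now: 3
Op 4: add_edge(B, D). Edges now: 4
Op 5: add_edge(A, E). Edges now: 5
Op 6: add_edge(A, D). Edges now: 6
Op 7: add_edge(E, D). Edges now: 7
Compute levels (Kahn BFS):
  sources (in-degree 0): A, C
  process A: level=0
    A->D: in-degree(D)=2, level(D)>=1
    A->E: in-degree(E)=1, level(E)>=1
  process C: level=0
    C->B: in-degree(B)=1, level(B)>=1
    C->E: in-degree(E)=0, level(E)=1, enqueue
  process E: level=1
    E->B: in-degree(B)=0, level(B)=2, enqueue
    E->D: in-degree(D)=1, level(D)>=2
  process B: level=2
    B->D: in-degree(D)=0, level(D)=3, enqueue
  process D: level=3
All levels: A:0, B:2, C:0, D:3, E:1
max level = 3

Answer: 3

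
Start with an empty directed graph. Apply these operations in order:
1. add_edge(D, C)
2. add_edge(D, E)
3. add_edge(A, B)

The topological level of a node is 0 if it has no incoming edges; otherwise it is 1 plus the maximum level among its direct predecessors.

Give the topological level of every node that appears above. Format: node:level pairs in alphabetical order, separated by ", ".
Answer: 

Answer: A:0, B:1, C:1, D:0, E:1

Derivation:
Op 1: add_edge(D, C). Edges now: 1
Op 2: add_edge(D, E). Edges now: 2
Op 3: add_edge(A, B). Edges now: 3
Compute levels (Kahn BFS):
  sources (in-degree 0): A, D
  process A: level=0
    A->B: in-degree(B)=0, level(B)=1, enqueue
  process D: level=0
    D->C: in-degree(C)=0, level(C)=1, enqueue
    D->E: in-degree(E)=0, level(E)=1, enqueue
  process B: level=1
  process C: level=1
  process E: level=1
All levels: A:0, B:1, C:1, D:0, E:1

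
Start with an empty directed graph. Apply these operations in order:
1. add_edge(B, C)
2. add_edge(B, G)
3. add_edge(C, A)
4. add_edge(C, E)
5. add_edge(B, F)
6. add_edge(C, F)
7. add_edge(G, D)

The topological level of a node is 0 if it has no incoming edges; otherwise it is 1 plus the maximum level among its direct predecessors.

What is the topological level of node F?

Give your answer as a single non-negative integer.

Op 1: add_edge(B, C). Edges now: 1
Op 2: add_edge(B, G). Edges now: 2
Op 3: add_edge(C, A). Edges now: 3
Op 4: add_edge(C, E). Edges now: 4
Op 5: add_edge(B, F). Edges now: 5
Op 6: add_edge(C, F). Edges now: 6
Op 7: add_edge(G, D). Edges now: 7
Compute levels (Kahn BFS):
  sources (in-degree 0): B
  process B: level=0
    B->C: in-degree(C)=0, level(C)=1, enqueue
    B->F: in-degree(F)=1, level(F)>=1
    B->G: in-degree(G)=0, level(G)=1, enqueue
  process C: level=1
    C->A: in-degree(A)=0, level(A)=2, enqueue
    C->E: in-degree(E)=0, level(E)=2, enqueue
    C->F: in-degree(F)=0, level(F)=2, enqueue
  process G: level=1
    G->D: in-degree(D)=0, level(D)=2, enqueue
  process A: level=2
  process E: level=2
  process F: level=2
  process D: level=2
All levels: A:2, B:0, C:1, D:2, E:2, F:2, G:1
level(F) = 2

Answer: 2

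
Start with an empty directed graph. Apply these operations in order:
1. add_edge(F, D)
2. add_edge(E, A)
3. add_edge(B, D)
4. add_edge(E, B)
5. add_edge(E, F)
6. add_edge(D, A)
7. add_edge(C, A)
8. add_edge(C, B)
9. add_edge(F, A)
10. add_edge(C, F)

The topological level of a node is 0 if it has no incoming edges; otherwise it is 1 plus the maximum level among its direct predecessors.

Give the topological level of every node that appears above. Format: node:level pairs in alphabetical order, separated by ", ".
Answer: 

Answer: A:3, B:1, C:0, D:2, E:0, F:1

Derivation:
Op 1: add_edge(F, D). Edges now: 1
Op 2: add_edge(E, A). Edges now: 2
Op 3: add_edge(B, D). Edges now: 3
Op 4: add_edge(E, B). Edges now: 4
Op 5: add_edge(E, F). Edges now: 5
Op 6: add_edge(D, A). Edges now: 6
Op 7: add_edge(C, A). Edges now: 7
Op 8: add_edge(C, B). Edges now: 8
Op 9: add_edge(F, A). Edges now: 9
Op 10: add_edge(C, F). Edges now: 10
Compute levels (Kahn BFS):
  sources (in-degree 0): C, E
  process C: level=0
    C->A: in-degree(A)=3, level(A)>=1
    C->B: in-degree(B)=1, level(B)>=1
    C->F: in-degree(F)=1, level(F)>=1
  process E: level=0
    E->A: in-degree(A)=2, level(A)>=1
    E->B: in-degree(B)=0, level(B)=1, enqueue
    E->F: in-degree(F)=0, level(F)=1, enqueue
  process B: level=1
    B->D: in-degree(D)=1, level(D)>=2
  process F: level=1
    F->A: in-degree(A)=1, level(A)>=2
    F->D: in-degree(D)=0, level(D)=2, enqueue
  process D: level=2
    D->A: in-degree(A)=0, level(A)=3, enqueue
  process A: level=3
All levels: A:3, B:1, C:0, D:2, E:0, F:1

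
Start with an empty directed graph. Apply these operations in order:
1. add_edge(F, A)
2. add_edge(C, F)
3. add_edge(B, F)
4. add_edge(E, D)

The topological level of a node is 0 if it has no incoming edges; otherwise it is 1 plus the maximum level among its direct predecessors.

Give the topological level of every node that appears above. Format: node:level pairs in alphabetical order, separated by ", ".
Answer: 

Op 1: add_edge(F, A). Edges now: 1
Op 2: add_edge(C, F). Edges now: 2
Op 3: add_edge(B, F). Edges now: 3
Op 4: add_edge(E, D). Edges now: 4
Compute levels (Kahn BFS):
  sources (in-degree 0): B, C, E
  process B: level=0
    B->F: in-degree(F)=1, level(F)>=1
  process C: level=0
    C->F: in-degree(F)=0, level(F)=1, enqueue
  process E: level=0
    E->D: in-degree(D)=0, level(D)=1, enqueue
  process F: level=1
    F->A: in-degree(A)=0, level(A)=2, enqueue
  process D: level=1
  process A: level=2
All levels: A:2, B:0, C:0, D:1, E:0, F:1

Answer: A:2, B:0, C:0, D:1, E:0, F:1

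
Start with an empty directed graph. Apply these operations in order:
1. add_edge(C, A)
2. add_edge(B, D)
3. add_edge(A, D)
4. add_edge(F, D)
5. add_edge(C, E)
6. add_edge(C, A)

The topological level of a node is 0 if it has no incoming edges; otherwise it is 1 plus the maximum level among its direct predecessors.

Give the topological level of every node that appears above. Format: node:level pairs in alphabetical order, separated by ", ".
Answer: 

Answer: A:1, B:0, C:0, D:2, E:1, F:0

Derivation:
Op 1: add_edge(C, A). Edges now: 1
Op 2: add_edge(B, D). Edges now: 2
Op 3: add_edge(A, D). Edges now: 3
Op 4: add_edge(F, D). Edges now: 4
Op 5: add_edge(C, E). Edges now: 5
Op 6: add_edge(C, A) (duplicate, no change). Edges now: 5
Compute levels (Kahn BFS):
  sources (in-degree 0): B, C, F
  process B: level=0
    B->D: in-degree(D)=2, level(D)>=1
  process C: level=0
    C->A: in-degree(A)=0, level(A)=1, enqueue
    C->E: in-degree(E)=0, level(E)=1, enqueue
  process F: level=0
    F->D: in-degree(D)=1, level(D)>=1
  process A: level=1
    A->D: in-degree(D)=0, level(D)=2, enqueue
  process E: level=1
  process D: level=2
All levels: A:1, B:0, C:0, D:2, E:1, F:0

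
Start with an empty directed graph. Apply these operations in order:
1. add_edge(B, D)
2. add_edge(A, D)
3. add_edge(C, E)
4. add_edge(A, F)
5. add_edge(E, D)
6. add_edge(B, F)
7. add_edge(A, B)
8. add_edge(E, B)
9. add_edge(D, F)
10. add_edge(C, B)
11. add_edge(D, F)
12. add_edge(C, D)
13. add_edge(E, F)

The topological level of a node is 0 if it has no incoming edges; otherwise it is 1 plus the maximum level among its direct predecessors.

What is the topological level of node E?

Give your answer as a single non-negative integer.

Op 1: add_edge(B, D). Edges now: 1
Op 2: add_edge(A, D). Edges now: 2
Op 3: add_edge(C, E). Edges now: 3
Op 4: add_edge(A, F). Edges now: 4
Op 5: add_edge(E, D). Edges now: 5
Op 6: add_edge(B, F). Edges now: 6
Op 7: add_edge(A, B). Edges now: 7
Op 8: add_edge(E, B). Edges now: 8
Op 9: add_edge(D, F). Edges now: 9
Op 10: add_edge(C, B). Edges now: 10
Op 11: add_edge(D, F) (duplicate, no change). Edges now: 10
Op 12: add_edge(C, D). Edges now: 11
Op 13: add_edge(E, F). Edges now: 12
Compute levels (Kahn BFS):
  sources (in-degree 0): A, C
  process A: level=0
    A->B: in-degree(B)=2, level(B)>=1
    A->D: in-degree(D)=3, level(D)>=1
    A->F: in-degree(F)=3, level(F)>=1
  process C: level=0
    C->B: in-degree(B)=1, level(B)>=1
    C->D: in-degree(D)=2, level(D)>=1
    C->E: in-degree(E)=0, level(E)=1, enqueue
  process E: level=1
    E->B: in-degree(B)=0, level(B)=2, enqueue
    E->D: in-degree(D)=1, level(D)>=2
    E->F: in-degree(F)=2, level(F)>=2
  process B: level=2
    B->D: in-degree(D)=0, level(D)=3, enqueue
    B->F: in-degree(F)=1, level(F)>=3
  process D: level=3
    D->F: in-degree(F)=0, level(F)=4, enqueue
  process F: level=4
All levels: A:0, B:2, C:0, D:3, E:1, F:4
level(E) = 1

Answer: 1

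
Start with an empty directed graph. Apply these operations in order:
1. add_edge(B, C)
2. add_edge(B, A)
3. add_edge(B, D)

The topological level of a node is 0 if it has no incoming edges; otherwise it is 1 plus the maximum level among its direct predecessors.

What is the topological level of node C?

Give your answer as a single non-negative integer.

Op 1: add_edge(B, C). Edges now: 1
Op 2: add_edge(B, A). Edges now: 2
Op 3: add_edge(B, D). Edges now: 3
Compute levels (Kahn BFS):
  sources (in-degree 0): B
  process B: level=0
    B->A: in-degree(A)=0, level(A)=1, enqueue
    B->C: in-degree(C)=0, level(C)=1, enqueue
    B->D: in-degree(D)=0, level(D)=1, enqueue
  process A: level=1
  process C: level=1
  process D: level=1
All levels: A:1, B:0, C:1, D:1
level(C) = 1

Answer: 1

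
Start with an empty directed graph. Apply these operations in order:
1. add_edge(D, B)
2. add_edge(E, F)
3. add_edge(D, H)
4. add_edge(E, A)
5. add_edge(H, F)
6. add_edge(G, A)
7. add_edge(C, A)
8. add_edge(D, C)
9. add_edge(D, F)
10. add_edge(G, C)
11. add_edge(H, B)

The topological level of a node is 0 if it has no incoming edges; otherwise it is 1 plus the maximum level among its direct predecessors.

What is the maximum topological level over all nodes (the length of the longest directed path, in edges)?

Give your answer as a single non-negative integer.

Answer: 2

Derivation:
Op 1: add_edge(D, B). Edges now: 1
Op 2: add_edge(E, F). Edges now: 2
Op 3: add_edge(D, H). Edges now: 3
Op 4: add_edge(E, A). Edges now: 4
Op 5: add_edge(H, F). Edges now: 5
Op 6: add_edge(G, A). Edges now: 6
Op 7: add_edge(C, A). Edges now: 7
Op 8: add_edge(D, C). Edges now: 8
Op 9: add_edge(D, F). Edges now: 9
Op 10: add_edge(G, C). Edges now: 10
Op 11: add_edge(H, B). Edges now: 11
Compute levels (Kahn BFS):
  sources (in-degree 0): D, E, G
  process D: level=0
    D->B: in-degree(B)=1, level(B)>=1
    D->C: in-degree(C)=1, level(C)>=1
    D->F: in-degree(F)=2, level(F)>=1
    D->H: in-degree(H)=0, level(H)=1, enqueue
  process E: level=0
    E->A: in-degree(A)=2, level(A)>=1
    E->F: in-degree(F)=1, level(F)>=1
  process G: level=0
    G->A: in-degree(A)=1, level(A)>=1
    G->C: in-degree(C)=0, level(C)=1, enqueue
  process H: level=1
    H->B: in-degree(B)=0, level(B)=2, enqueue
    H->F: in-degree(F)=0, level(F)=2, enqueue
  process C: level=1
    C->A: in-degree(A)=0, level(A)=2, enqueue
  process B: level=2
  process F: level=2
  process A: level=2
All levels: A:2, B:2, C:1, D:0, E:0, F:2, G:0, H:1
max level = 2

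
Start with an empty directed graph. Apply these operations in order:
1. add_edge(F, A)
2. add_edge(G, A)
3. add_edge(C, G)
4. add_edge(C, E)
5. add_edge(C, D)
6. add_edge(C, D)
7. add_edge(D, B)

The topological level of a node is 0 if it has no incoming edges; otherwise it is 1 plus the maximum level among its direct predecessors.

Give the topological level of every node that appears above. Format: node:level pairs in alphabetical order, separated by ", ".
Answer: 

Answer: A:2, B:2, C:0, D:1, E:1, F:0, G:1

Derivation:
Op 1: add_edge(F, A). Edges now: 1
Op 2: add_edge(G, A). Edges now: 2
Op 3: add_edge(C, G). Edges now: 3
Op 4: add_edge(C, E). Edges now: 4
Op 5: add_edge(C, D). Edges now: 5
Op 6: add_edge(C, D) (duplicate, no change). Edges now: 5
Op 7: add_edge(D, B). Edges now: 6
Compute levels (Kahn BFS):
  sources (in-degree 0): C, F
  process C: level=0
    C->D: in-degree(D)=0, level(D)=1, enqueue
    C->E: in-degree(E)=0, level(E)=1, enqueue
    C->G: in-degree(G)=0, level(G)=1, enqueue
  process F: level=0
    F->A: in-degree(A)=1, level(A)>=1
  process D: level=1
    D->B: in-degree(B)=0, level(B)=2, enqueue
  process E: level=1
  process G: level=1
    G->A: in-degree(A)=0, level(A)=2, enqueue
  process B: level=2
  process A: level=2
All levels: A:2, B:2, C:0, D:1, E:1, F:0, G:1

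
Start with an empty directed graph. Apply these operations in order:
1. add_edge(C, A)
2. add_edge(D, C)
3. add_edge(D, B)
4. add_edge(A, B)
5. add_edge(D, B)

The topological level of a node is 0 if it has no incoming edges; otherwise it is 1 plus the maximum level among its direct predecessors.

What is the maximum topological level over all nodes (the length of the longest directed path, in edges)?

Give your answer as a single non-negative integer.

Answer: 3

Derivation:
Op 1: add_edge(C, A). Edges now: 1
Op 2: add_edge(D, C). Edges now: 2
Op 3: add_edge(D, B). Edges now: 3
Op 4: add_edge(A, B). Edges now: 4
Op 5: add_edge(D, B) (duplicate, no change). Edges now: 4
Compute levels (Kahn BFS):
  sources (in-degree 0): D
  process D: level=0
    D->B: in-degree(B)=1, level(B)>=1
    D->C: in-degree(C)=0, level(C)=1, enqueue
  process C: level=1
    C->A: in-degree(A)=0, level(A)=2, enqueue
  process A: level=2
    A->B: in-degree(B)=0, level(B)=3, enqueue
  process B: level=3
All levels: A:2, B:3, C:1, D:0
max level = 3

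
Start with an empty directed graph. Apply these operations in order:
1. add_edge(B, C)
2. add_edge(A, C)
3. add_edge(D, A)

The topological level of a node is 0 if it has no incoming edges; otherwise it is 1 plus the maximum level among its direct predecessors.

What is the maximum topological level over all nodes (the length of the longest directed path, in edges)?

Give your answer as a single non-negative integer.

Op 1: add_edge(B, C). Edges now: 1
Op 2: add_edge(A, C). Edges now: 2
Op 3: add_edge(D, A). Edges now: 3
Compute levels (Kahn BFS):
  sources (in-degree 0): B, D
  process B: level=0
    B->C: in-degree(C)=1, level(C)>=1
  process D: level=0
    D->A: in-degree(A)=0, level(A)=1, enqueue
  process A: level=1
    A->C: in-degree(C)=0, level(C)=2, enqueue
  process C: level=2
All levels: A:1, B:0, C:2, D:0
max level = 2

Answer: 2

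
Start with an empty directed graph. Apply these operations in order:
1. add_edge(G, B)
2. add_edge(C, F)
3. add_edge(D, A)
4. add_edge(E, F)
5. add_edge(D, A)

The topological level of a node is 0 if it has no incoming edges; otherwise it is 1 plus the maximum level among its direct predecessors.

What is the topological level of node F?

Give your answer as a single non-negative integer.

Answer: 1

Derivation:
Op 1: add_edge(G, B). Edges now: 1
Op 2: add_edge(C, F). Edges now: 2
Op 3: add_edge(D, A). Edges now: 3
Op 4: add_edge(E, F). Edges now: 4
Op 5: add_edge(D, A) (duplicate, no change). Edges now: 4
Compute levels (Kahn BFS):
  sources (in-degree 0): C, D, E, G
  process C: level=0
    C->F: in-degree(F)=1, level(F)>=1
  process D: level=0
    D->A: in-degree(A)=0, level(A)=1, enqueue
  process E: level=0
    E->F: in-degree(F)=0, level(F)=1, enqueue
  process G: level=0
    G->B: in-degree(B)=0, level(B)=1, enqueue
  process A: level=1
  process F: level=1
  process B: level=1
All levels: A:1, B:1, C:0, D:0, E:0, F:1, G:0
level(F) = 1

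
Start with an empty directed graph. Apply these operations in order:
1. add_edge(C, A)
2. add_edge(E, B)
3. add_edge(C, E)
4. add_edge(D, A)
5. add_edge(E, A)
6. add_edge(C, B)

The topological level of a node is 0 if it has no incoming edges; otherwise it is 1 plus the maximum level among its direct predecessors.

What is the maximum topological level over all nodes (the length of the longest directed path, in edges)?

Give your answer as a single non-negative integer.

Op 1: add_edge(C, A). Edges now: 1
Op 2: add_edge(E, B). Edges now: 2
Op 3: add_edge(C, E). Edges now: 3
Op 4: add_edge(D, A). Edges now: 4
Op 5: add_edge(E, A). Edges now: 5
Op 6: add_edge(C, B). Edges now: 6
Compute levels (Kahn BFS):
  sources (in-degree 0): C, D
  process C: level=0
    C->A: in-degree(A)=2, level(A)>=1
    C->B: in-degree(B)=1, level(B)>=1
    C->E: in-degree(E)=0, level(E)=1, enqueue
  process D: level=0
    D->A: in-degree(A)=1, level(A)>=1
  process E: level=1
    E->A: in-degree(A)=0, level(A)=2, enqueue
    E->B: in-degree(B)=0, level(B)=2, enqueue
  process A: level=2
  process B: level=2
All levels: A:2, B:2, C:0, D:0, E:1
max level = 2

Answer: 2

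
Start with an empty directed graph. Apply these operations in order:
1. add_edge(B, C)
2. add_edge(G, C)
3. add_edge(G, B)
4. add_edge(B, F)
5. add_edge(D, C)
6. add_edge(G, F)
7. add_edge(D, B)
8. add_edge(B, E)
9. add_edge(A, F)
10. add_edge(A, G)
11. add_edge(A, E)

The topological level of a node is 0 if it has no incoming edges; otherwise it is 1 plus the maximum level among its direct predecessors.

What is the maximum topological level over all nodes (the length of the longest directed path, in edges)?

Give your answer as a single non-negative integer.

Answer: 3

Derivation:
Op 1: add_edge(B, C). Edges now: 1
Op 2: add_edge(G, C). Edges now: 2
Op 3: add_edge(G, B). Edges now: 3
Op 4: add_edge(B, F). Edges now: 4
Op 5: add_edge(D, C). Edges now: 5
Op 6: add_edge(G, F). Edges now: 6
Op 7: add_edge(D, B). Edges now: 7
Op 8: add_edge(B, E). Edges now: 8
Op 9: add_edge(A, F). Edges now: 9
Op 10: add_edge(A, G). Edges now: 10
Op 11: add_edge(A, E). Edges now: 11
Compute levels (Kahn BFS):
  sources (in-degree 0): A, D
  process A: level=0
    A->E: in-degree(E)=1, level(E)>=1
    A->F: in-degree(F)=2, level(F)>=1
    A->G: in-degree(G)=0, level(G)=1, enqueue
  process D: level=0
    D->B: in-degree(B)=1, level(B)>=1
    D->C: in-degree(C)=2, level(C)>=1
  process G: level=1
    G->B: in-degree(B)=0, level(B)=2, enqueue
    G->C: in-degree(C)=1, level(C)>=2
    G->F: in-degree(F)=1, level(F)>=2
  process B: level=2
    B->C: in-degree(C)=0, level(C)=3, enqueue
    B->E: in-degree(E)=0, level(E)=3, enqueue
    B->F: in-degree(F)=0, level(F)=3, enqueue
  process C: level=3
  process E: level=3
  process F: level=3
All levels: A:0, B:2, C:3, D:0, E:3, F:3, G:1
max level = 3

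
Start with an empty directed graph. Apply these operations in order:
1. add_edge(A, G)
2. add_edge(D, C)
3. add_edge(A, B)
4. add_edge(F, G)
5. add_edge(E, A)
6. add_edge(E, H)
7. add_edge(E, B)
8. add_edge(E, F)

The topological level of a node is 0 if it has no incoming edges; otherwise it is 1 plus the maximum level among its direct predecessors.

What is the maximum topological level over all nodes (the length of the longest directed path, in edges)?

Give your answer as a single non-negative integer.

Op 1: add_edge(A, G). Edges now: 1
Op 2: add_edge(D, C). Edges now: 2
Op 3: add_edge(A, B). Edges now: 3
Op 4: add_edge(F, G). Edges now: 4
Op 5: add_edge(E, A). Edges now: 5
Op 6: add_edge(E, H). Edges now: 6
Op 7: add_edge(E, B). Edges now: 7
Op 8: add_edge(E, F). Edges now: 8
Compute levels (Kahn BFS):
  sources (in-degree 0): D, E
  process D: level=0
    D->C: in-degree(C)=0, level(C)=1, enqueue
  process E: level=0
    E->A: in-degree(A)=0, level(A)=1, enqueue
    E->B: in-degree(B)=1, level(B)>=1
    E->F: in-degree(F)=0, level(F)=1, enqueue
    E->H: in-degree(H)=0, level(H)=1, enqueue
  process C: level=1
  process A: level=1
    A->B: in-degree(B)=0, level(B)=2, enqueue
    A->G: in-degree(G)=1, level(G)>=2
  process F: level=1
    F->G: in-degree(G)=0, level(G)=2, enqueue
  process H: level=1
  process B: level=2
  process G: level=2
All levels: A:1, B:2, C:1, D:0, E:0, F:1, G:2, H:1
max level = 2

Answer: 2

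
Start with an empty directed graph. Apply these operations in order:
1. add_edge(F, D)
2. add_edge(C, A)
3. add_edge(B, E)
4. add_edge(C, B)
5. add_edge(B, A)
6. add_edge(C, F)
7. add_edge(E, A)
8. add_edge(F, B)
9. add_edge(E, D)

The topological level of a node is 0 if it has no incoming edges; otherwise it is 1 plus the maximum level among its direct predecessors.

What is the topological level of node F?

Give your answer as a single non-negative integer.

Op 1: add_edge(F, D). Edges now: 1
Op 2: add_edge(C, A). Edges now: 2
Op 3: add_edge(B, E). Edges now: 3
Op 4: add_edge(C, B). Edges now: 4
Op 5: add_edge(B, A). Edges now: 5
Op 6: add_edge(C, F). Edges now: 6
Op 7: add_edge(E, A). Edges now: 7
Op 8: add_edge(F, B). Edges now: 8
Op 9: add_edge(E, D). Edges now: 9
Compute levels (Kahn BFS):
  sources (in-degree 0): C
  process C: level=0
    C->A: in-degree(A)=2, level(A)>=1
    C->B: in-degree(B)=1, level(B)>=1
    C->F: in-degree(F)=0, level(F)=1, enqueue
  process F: level=1
    F->B: in-degree(B)=0, level(B)=2, enqueue
    F->D: in-degree(D)=1, level(D)>=2
  process B: level=2
    B->A: in-degree(A)=1, level(A)>=3
    B->E: in-degree(E)=0, level(E)=3, enqueue
  process E: level=3
    E->A: in-degree(A)=0, level(A)=4, enqueue
    E->D: in-degree(D)=0, level(D)=4, enqueue
  process A: level=4
  process D: level=4
All levels: A:4, B:2, C:0, D:4, E:3, F:1
level(F) = 1

Answer: 1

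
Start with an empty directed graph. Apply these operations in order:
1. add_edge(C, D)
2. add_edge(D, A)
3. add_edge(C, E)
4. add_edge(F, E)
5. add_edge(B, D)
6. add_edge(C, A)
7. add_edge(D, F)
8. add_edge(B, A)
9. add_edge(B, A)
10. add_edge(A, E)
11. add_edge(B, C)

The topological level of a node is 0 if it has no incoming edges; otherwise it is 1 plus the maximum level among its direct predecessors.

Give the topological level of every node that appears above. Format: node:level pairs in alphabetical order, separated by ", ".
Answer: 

Answer: A:3, B:0, C:1, D:2, E:4, F:3

Derivation:
Op 1: add_edge(C, D). Edges now: 1
Op 2: add_edge(D, A). Edges now: 2
Op 3: add_edge(C, E). Edges now: 3
Op 4: add_edge(F, E). Edges now: 4
Op 5: add_edge(B, D). Edges now: 5
Op 6: add_edge(C, A). Edges now: 6
Op 7: add_edge(D, F). Edges now: 7
Op 8: add_edge(B, A). Edges now: 8
Op 9: add_edge(B, A) (duplicate, no change). Edges now: 8
Op 10: add_edge(A, E). Edges now: 9
Op 11: add_edge(B, C). Edges now: 10
Compute levels (Kahn BFS):
  sources (in-degree 0): B
  process B: level=0
    B->A: in-degree(A)=2, level(A)>=1
    B->C: in-degree(C)=0, level(C)=1, enqueue
    B->D: in-degree(D)=1, level(D)>=1
  process C: level=1
    C->A: in-degree(A)=1, level(A)>=2
    C->D: in-degree(D)=0, level(D)=2, enqueue
    C->E: in-degree(E)=2, level(E)>=2
  process D: level=2
    D->A: in-degree(A)=0, level(A)=3, enqueue
    D->F: in-degree(F)=0, level(F)=3, enqueue
  process A: level=3
    A->E: in-degree(E)=1, level(E)>=4
  process F: level=3
    F->E: in-degree(E)=0, level(E)=4, enqueue
  process E: level=4
All levels: A:3, B:0, C:1, D:2, E:4, F:3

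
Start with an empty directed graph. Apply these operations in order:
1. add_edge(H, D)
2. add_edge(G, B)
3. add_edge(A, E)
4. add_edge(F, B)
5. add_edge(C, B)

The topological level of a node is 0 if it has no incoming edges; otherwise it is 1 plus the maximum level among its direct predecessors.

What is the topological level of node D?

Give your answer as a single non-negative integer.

Op 1: add_edge(H, D). Edges now: 1
Op 2: add_edge(G, B). Edges now: 2
Op 3: add_edge(A, E). Edges now: 3
Op 4: add_edge(F, B). Edges now: 4
Op 5: add_edge(C, B). Edges now: 5
Compute levels (Kahn BFS):
  sources (in-degree 0): A, C, F, G, H
  process A: level=0
    A->E: in-degree(E)=0, level(E)=1, enqueue
  process C: level=0
    C->B: in-degree(B)=2, level(B)>=1
  process F: level=0
    F->B: in-degree(B)=1, level(B)>=1
  process G: level=0
    G->B: in-degree(B)=0, level(B)=1, enqueue
  process H: level=0
    H->D: in-degree(D)=0, level(D)=1, enqueue
  process E: level=1
  process B: level=1
  process D: level=1
All levels: A:0, B:1, C:0, D:1, E:1, F:0, G:0, H:0
level(D) = 1

Answer: 1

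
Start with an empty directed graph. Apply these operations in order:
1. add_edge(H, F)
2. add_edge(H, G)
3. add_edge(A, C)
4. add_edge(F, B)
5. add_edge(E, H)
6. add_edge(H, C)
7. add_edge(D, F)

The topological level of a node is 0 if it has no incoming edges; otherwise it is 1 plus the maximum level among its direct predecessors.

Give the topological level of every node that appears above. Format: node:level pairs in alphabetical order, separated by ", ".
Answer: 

Answer: A:0, B:3, C:2, D:0, E:0, F:2, G:2, H:1

Derivation:
Op 1: add_edge(H, F). Edges now: 1
Op 2: add_edge(H, G). Edges now: 2
Op 3: add_edge(A, C). Edges now: 3
Op 4: add_edge(F, B). Edges now: 4
Op 5: add_edge(E, H). Edges now: 5
Op 6: add_edge(H, C). Edges now: 6
Op 7: add_edge(D, F). Edges now: 7
Compute levels (Kahn BFS):
  sources (in-degree 0): A, D, E
  process A: level=0
    A->C: in-degree(C)=1, level(C)>=1
  process D: level=0
    D->F: in-degree(F)=1, level(F)>=1
  process E: level=0
    E->H: in-degree(H)=0, level(H)=1, enqueue
  process H: level=1
    H->C: in-degree(C)=0, level(C)=2, enqueue
    H->F: in-degree(F)=0, level(F)=2, enqueue
    H->G: in-degree(G)=0, level(G)=2, enqueue
  process C: level=2
  process F: level=2
    F->B: in-degree(B)=0, level(B)=3, enqueue
  process G: level=2
  process B: level=3
All levels: A:0, B:3, C:2, D:0, E:0, F:2, G:2, H:1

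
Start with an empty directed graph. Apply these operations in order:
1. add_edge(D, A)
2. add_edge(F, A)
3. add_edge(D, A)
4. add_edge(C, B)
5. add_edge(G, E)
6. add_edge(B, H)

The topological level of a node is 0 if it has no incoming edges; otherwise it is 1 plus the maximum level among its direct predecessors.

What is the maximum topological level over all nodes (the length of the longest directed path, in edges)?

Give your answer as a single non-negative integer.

Op 1: add_edge(D, A). Edges now: 1
Op 2: add_edge(F, A). Edges now: 2
Op 3: add_edge(D, A) (duplicate, no change). Edges now: 2
Op 4: add_edge(C, B). Edges now: 3
Op 5: add_edge(G, E). Edges now: 4
Op 6: add_edge(B, H). Edges now: 5
Compute levels (Kahn BFS):
  sources (in-degree 0): C, D, F, G
  process C: level=0
    C->B: in-degree(B)=0, level(B)=1, enqueue
  process D: level=0
    D->A: in-degree(A)=1, level(A)>=1
  process F: level=0
    F->A: in-degree(A)=0, level(A)=1, enqueue
  process G: level=0
    G->E: in-degree(E)=0, level(E)=1, enqueue
  process B: level=1
    B->H: in-degree(H)=0, level(H)=2, enqueue
  process A: level=1
  process E: level=1
  process H: level=2
All levels: A:1, B:1, C:0, D:0, E:1, F:0, G:0, H:2
max level = 2

Answer: 2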